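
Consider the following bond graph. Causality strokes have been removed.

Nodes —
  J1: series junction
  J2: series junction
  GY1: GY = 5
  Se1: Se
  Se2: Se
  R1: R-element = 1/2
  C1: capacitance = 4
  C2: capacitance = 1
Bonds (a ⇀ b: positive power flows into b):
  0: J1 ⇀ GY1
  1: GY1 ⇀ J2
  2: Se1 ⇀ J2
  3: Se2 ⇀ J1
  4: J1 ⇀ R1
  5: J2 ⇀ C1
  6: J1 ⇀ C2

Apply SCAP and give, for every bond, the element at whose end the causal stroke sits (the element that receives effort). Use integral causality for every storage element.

#2 stroke→J2  (Se1 (Se) sets effort on bond)
#3 stroke→J1  (Se2 (Se) sets effort on bond)
#5 stroke→J2  (C1 outputs effort q/C1)
#1 stroke→GY1  (J2 needs exactly one f-in)
#0 stroke→GY1  (GY1 both-in/both-out from 1)
#4 stroke→J1  (1-jn J1 has f-setter on 0)
#6 stroke→J1  (J1 flow already set via bond 0)

b0 stroke→GY1
b1 stroke→GY1
b2 stroke→J2
b3 stroke→J1
b4 stroke→J1
b5 stroke→J2
b6 stroke→J1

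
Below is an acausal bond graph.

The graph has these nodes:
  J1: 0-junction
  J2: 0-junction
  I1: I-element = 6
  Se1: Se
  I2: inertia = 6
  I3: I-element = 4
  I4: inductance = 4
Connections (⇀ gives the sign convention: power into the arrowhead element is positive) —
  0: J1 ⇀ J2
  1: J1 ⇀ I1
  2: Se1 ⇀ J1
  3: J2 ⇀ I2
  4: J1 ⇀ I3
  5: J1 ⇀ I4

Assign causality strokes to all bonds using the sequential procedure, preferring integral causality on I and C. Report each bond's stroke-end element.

bond 0 stroke at J2
bond 1 stroke at I1
bond 2 stroke at J1
bond 3 stroke at I2
bond 4 stroke at I3
bond 5 stroke at I4

β2 |J1  (Se1 (Se) sets effort on bond)
β0 |J2  (J1 effort already set via bond 2)
β1 |I1  (J1: bond 2 brought effort, rest push out)
β4 |I3  (J1: bond 2 brought effort, rest push out)
β5 |I4  (common-e at J1 fixed by 2)
β3 |I2  (common-e at J2 fixed by 0)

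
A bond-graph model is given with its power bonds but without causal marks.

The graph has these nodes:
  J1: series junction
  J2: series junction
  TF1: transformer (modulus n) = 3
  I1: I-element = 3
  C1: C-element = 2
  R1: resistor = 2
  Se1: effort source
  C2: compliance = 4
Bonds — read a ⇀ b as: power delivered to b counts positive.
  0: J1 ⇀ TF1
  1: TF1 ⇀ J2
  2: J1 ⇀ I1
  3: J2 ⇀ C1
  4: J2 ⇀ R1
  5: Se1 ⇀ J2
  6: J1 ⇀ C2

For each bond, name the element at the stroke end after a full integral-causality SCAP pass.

bond 0 →J1
bond 1 →TF1
bond 2 →I1
bond 3 →J2
bond 4 →J2
bond 5 →J2
bond 6 →J1

b5 stroke at J2  (Se1 (Se) sets effort on bond)
b2 stroke at I1  (I1 outputs flow p/I1)
b0 stroke at J1  (common-f at J1 fixed by 2)
b6 stroke at J1  (J1: bond 2 brought flow, rest push out)
b1 stroke at TF1  (TF1 one-in-one-out from 0)
b3 stroke at J2  (common-f at J2 fixed by 1)
b4 stroke at J2  (1-jn J2 has f-setter on 1)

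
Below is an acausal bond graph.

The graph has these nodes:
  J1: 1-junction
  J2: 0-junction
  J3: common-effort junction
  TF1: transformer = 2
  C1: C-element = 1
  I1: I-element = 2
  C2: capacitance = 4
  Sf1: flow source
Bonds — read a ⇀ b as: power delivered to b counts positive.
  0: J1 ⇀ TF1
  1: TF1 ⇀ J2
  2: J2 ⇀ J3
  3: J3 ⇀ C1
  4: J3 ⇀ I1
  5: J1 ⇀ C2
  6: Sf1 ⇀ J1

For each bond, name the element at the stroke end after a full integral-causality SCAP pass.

b6 →Sf1  (Sf1 (Sf) sets flow on bond)
b0 →J1  (J1: bond 6 brought flow, rest push out)
b5 →J1  (J1: bond 6 brought flow, rest push out)
b1 →TF1  (TF1 one-in-one-out from 0)
b2 →J2  (only one effort-in slot at J2)
b3 →J3  (C1: C, integral causality)
b4 →I1  (J3 effort already set via bond 3)

bond 0 →J1
bond 1 →TF1
bond 2 →J2
bond 3 →J3
bond 4 →I1
bond 5 →J1
bond 6 →Sf1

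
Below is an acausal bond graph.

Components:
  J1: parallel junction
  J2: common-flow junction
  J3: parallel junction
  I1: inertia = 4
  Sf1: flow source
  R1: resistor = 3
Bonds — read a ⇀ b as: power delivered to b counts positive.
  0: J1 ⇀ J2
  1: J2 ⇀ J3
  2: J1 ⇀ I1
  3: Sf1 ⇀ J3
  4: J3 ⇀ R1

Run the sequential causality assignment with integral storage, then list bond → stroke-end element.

b3 →Sf1  (Sf1 (Sf) sets flow on bond)
b2 →I1  (prefer integral on I1)
b0 →J1  (closing 0-jn rule on J1)
b1 →J2  (common-f at J2 fixed by 0)
b4 →J3  (J3: last free bond brings effort in)

b0 stroke→J1
b1 stroke→J2
b2 stroke→I1
b3 stroke→Sf1
b4 stroke→J3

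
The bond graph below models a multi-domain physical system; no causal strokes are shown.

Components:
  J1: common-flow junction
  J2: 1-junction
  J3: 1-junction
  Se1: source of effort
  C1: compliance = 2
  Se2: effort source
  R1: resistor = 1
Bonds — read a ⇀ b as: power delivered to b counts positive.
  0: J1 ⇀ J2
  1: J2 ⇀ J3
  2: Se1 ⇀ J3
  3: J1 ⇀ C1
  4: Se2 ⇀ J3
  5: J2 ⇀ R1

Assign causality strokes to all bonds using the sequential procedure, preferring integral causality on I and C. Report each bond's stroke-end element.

bond 0 →J2
bond 1 →J2
bond 2 →J3
bond 3 →J1
bond 4 →J3
bond 5 →R1

#2 stroke at J3  (Se1 fixes effort; stroke away)
#4 stroke at J3  (Se2 (Se) sets effort on bond)
#1 stroke at J2  (closing 1-jn rule on J3)
#3 stroke at J1  (C1 integral (e out))
#0 stroke at J2  (only one flow-in slot at J1)
#5 stroke at R1  (only one flow-in slot at J2)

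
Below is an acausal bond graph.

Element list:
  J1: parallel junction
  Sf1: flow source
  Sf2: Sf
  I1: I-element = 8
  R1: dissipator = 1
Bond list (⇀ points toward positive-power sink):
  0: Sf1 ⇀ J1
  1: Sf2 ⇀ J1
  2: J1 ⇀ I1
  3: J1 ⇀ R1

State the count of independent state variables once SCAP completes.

1  (I1 all integral)

#0 →Sf1  (Sf1 (Sf) sets flow on bond)
#1 →Sf2  (Sf2 fixes flow; stroke at Sf2)
#2 →I1  (I1 integral (f out))
#3 →J1  (only one effort-in slot at J1)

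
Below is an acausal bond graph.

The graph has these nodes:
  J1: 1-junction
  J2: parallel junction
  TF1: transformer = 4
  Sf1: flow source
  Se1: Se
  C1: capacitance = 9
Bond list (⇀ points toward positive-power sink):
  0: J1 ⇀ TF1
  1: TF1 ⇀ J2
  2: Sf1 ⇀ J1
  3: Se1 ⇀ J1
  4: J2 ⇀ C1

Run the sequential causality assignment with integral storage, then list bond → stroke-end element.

#0 →J1
#1 →TF1
#2 →Sf1
#3 →J1
#4 →J2

bond 2 stroke→Sf1  (Sf1 fixes flow; stroke at Sf1)
bond 3 stroke→J1  (Se1: effort source, stroke at far end)
bond 0 stroke→J1  (common-f at J1 fixed by 2)
bond 1 stroke→TF1  (TF1: transformer flips bond 0)
bond 4 stroke→J2  (only one effort-in slot at J2)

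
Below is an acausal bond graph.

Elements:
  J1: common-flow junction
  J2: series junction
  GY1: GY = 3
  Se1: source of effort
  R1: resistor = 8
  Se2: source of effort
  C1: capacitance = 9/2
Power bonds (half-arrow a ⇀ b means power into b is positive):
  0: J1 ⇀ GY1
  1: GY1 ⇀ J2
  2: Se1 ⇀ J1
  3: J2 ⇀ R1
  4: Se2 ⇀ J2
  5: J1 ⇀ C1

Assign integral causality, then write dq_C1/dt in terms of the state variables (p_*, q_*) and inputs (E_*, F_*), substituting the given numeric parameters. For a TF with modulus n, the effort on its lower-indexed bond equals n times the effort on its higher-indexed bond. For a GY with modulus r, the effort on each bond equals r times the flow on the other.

bond 2 stroke→J1  (Se1: effort source, stroke at far end)
bond 4 stroke→J2  (source Se2 imposes e)
bond 5 stroke→J1  (C1: C, integral causality)
bond 0 stroke→GY1  (only one flow-in slot at J1)
bond 1 stroke→GY1  (GY1: gyrator matches bond 0)
bond 3 stroke→J2  (J2 flow already set via bond 1)

dq_C1/dt = 8*E_Se1/9 - E_Se2/3 - 16*q_C1/81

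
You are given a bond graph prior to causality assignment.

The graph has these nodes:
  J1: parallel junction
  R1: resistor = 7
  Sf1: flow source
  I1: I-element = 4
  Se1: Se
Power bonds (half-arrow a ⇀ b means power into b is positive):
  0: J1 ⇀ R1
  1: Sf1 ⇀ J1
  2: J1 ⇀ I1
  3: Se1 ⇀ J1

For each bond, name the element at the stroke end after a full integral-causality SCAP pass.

bond 1 →Sf1  (Sf1 (Sf) sets flow on bond)
bond 3 →J1  (source Se1 imposes e)
bond 0 →R1  (0-jn J1 has e-setter on 3)
bond 2 →I1  (0-jn J1 has e-setter on 3)

bond 0 stroke→R1
bond 1 stroke→Sf1
bond 2 stroke→I1
bond 3 stroke→J1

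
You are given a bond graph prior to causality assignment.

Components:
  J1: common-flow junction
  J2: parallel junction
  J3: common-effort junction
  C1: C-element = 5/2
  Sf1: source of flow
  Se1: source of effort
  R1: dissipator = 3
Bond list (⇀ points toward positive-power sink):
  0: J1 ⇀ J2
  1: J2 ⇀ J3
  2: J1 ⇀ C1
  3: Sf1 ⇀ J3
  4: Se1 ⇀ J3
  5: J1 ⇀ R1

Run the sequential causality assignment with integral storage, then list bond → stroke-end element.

β3 →Sf1  (Sf1 fixes flow; stroke at Sf1)
β4 →J3  (source Se1 imposes e)
β1 →J2  (0-jn J3 has e-setter on 4)
β0 →J1  (common-e at J2 fixed by 1)
β2 →J1  (prefer integral on C1)
β5 →R1  (only one flow-in slot at J1)

bond 0 |J1
bond 1 |J2
bond 2 |J1
bond 3 |Sf1
bond 4 |J3
bond 5 |R1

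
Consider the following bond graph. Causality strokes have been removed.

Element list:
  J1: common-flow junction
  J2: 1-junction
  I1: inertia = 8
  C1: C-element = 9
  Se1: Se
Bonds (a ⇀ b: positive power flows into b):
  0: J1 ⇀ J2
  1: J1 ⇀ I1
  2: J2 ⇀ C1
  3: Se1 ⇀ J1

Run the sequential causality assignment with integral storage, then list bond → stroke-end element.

#0 |J1
#1 |I1
#2 |J2
#3 |J1

b3 stroke→J1  (source Se1 imposes e)
b1 stroke→I1  (I1 outputs flow p/I1)
b0 stroke→J1  (1-jn J1 has f-setter on 1)
b2 stroke→J2  (J2 flow already set via bond 0)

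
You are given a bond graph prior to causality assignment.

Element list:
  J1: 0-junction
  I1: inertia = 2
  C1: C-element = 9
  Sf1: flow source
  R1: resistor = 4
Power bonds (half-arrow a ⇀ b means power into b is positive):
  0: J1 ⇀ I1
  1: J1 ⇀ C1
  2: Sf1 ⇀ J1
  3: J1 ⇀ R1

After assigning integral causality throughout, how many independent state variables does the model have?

2  (C1, I1 all integral)

b2 →Sf1  (Sf1 (Sf) sets flow on bond)
b0 →I1  (I1 integral (f out))
b1 →J1  (C1 outputs effort q/C1)
b3 →R1  (J1 effort already set via bond 1)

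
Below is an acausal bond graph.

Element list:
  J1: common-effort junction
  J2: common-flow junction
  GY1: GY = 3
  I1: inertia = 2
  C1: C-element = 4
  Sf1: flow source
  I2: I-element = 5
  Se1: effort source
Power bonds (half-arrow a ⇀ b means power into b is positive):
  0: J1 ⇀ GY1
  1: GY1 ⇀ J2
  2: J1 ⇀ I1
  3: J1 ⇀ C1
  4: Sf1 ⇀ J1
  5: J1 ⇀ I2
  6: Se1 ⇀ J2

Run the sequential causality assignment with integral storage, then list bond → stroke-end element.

#4 |Sf1  (source Sf1 imposes f)
#6 |J2  (Se1 fixes effort; stroke away)
#1 |GY1  (J2: last free bond brings flow in)
#0 |GY1  (GY GY1: same side as bond 1)
#2 |I1  (I1 integral (f out))
#3 |J1  (C1 outputs effort q/C1)
#5 |I2  (J1 effort already set via bond 3)

β0 |GY1
β1 |GY1
β2 |I1
β3 |J1
β4 |Sf1
β5 |I2
β6 |J2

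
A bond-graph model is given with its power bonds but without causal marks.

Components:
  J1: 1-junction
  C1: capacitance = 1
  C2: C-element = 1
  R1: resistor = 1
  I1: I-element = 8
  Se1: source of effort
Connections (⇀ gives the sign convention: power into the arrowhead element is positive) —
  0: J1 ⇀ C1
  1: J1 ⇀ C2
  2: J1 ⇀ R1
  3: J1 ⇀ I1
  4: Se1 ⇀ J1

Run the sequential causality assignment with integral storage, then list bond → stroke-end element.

β4 →J1  (Se1: effort source, stroke at far end)
β0 →J1  (C1 integral (e out))
β1 →J1  (C2: C, integral causality)
β3 →I1  (I1 integral (f out))
β2 →J1  (1-jn J1 has f-setter on 3)

#0 stroke→J1
#1 stroke→J1
#2 stroke→J1
#3 stroke→I1
#4 stroke→J1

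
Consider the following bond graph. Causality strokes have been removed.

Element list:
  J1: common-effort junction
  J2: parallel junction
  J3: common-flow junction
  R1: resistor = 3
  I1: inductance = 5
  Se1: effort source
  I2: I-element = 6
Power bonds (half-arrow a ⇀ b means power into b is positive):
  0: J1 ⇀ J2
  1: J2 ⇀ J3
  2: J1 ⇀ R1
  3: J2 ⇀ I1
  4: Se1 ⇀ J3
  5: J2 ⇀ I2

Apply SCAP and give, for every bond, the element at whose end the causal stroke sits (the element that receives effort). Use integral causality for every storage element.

b4 →J3  (Se1: effort source, stroke at far end)
b1 →J2  (closing 1-jn rule on J3)
b0 →J1  (J2 effort already set via bond 1)
b3 →I1  (0-jn J2 has e-setter on 1)
b5 →I2  (common-e at J2 fixed by 1)
b2 →R1  (0-jn J1 has e-setter on 0)

β0 →J1
β1 →J2
β2 →R1
β3 →I1
β4 →J3
β5 →I2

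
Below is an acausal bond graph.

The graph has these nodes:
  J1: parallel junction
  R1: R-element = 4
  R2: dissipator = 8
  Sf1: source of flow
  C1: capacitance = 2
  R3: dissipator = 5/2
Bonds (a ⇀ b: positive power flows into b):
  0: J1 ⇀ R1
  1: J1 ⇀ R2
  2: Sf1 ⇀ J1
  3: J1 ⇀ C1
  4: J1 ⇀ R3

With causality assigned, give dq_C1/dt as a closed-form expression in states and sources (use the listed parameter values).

b2 stroke at Sf1  (source Sf1 imposes f)
b3 stroke at J1  (C1: C, integral causality)
b0 stroke at R1  (common-e at J1 fixed by 3)
b1 stroke at R2  (J1: bond 3 brought effort, rest push out)
b4 stroke at R3  (common-e at J1 fixed by 3)

dq_C1/dt = F_Sf1 - 31*q_C1/80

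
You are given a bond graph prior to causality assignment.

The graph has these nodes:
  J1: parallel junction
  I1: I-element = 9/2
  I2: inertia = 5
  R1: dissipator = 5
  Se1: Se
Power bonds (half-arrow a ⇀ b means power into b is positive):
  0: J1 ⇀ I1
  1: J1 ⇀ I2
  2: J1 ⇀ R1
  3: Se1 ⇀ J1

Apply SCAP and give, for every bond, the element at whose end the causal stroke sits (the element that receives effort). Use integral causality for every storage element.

b0 stroke→I1
b1 stroke→I2
b2 stroke→R1
b3 stroke→J1

bond 3 stroke at J1  (source Se1 imposes e)
bond 0 stroke at I1  (J1: bond 3 brought effort, rest push out)
bond 1 stroke at I2  (common-e at J1 fixed by 3)
bond 2 stroke at R1  (common-e at J1 fixed by 3)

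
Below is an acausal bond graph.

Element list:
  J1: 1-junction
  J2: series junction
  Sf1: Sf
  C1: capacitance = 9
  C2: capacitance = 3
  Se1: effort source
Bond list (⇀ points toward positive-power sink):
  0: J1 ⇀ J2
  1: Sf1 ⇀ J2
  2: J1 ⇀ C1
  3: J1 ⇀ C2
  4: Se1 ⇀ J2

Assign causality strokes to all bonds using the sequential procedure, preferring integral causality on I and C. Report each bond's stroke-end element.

β1 stroke at Sf1  (Sf1: flow source, stroke at near end)
β4 stroke at J2  (source Se1 imposes e)
β0 stroke at J2  (common-f at J2 fixed by 1)
β2 stroke at J1  (1-jn J1 has f-setter on 0)
β3 stroke at J1  (common-f at J1 fixed by 0)

bond 0 |J2
bond 1 |Sf1
bond 2 |J1
bond 3 |J1
bond 4 |J2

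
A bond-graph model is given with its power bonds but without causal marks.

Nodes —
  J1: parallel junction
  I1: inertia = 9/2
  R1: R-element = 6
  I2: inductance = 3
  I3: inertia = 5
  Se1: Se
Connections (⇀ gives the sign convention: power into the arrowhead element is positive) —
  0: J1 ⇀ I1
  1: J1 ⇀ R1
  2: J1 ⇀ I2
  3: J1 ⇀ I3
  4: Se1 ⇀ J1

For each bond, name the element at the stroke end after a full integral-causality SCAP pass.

bond 0 →I1
bond 1 →R1
bond 2 →I2
bond 3 →I3
bond 4 →J1

bond 4 stroke at J1  (source Se1 imposes e)
bond 0 stroke at I1  (0-jn J1 has e-setter on 4)
bond 1 stroke at R1  (J1: bond 4 brought effort, rest push out)
bond 2 stroke at I2  (common-e at J1 fixed by 4)
bond 3 stroke at I3  (J1: bond 4 brought effort, rest push out)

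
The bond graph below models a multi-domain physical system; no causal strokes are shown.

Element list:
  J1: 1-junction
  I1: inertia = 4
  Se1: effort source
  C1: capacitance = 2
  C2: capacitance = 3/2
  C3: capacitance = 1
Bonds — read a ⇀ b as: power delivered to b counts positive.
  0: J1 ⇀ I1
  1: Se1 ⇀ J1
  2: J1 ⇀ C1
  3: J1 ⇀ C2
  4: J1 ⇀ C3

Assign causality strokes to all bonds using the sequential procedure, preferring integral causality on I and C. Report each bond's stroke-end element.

bond 1 →J1  (source Se1 imposes e)
bond 0 →I1  (I1 outputs flow p/I1)
bond 2 →J1  (1-jn J1 has f-setter on 0)
bond 3 →J1  (common-f at J1 fixed by 0)
bond 4 →J1  (J1 flow already set via bond 0)

b0 stroke→I1
b1 stroke→J1
b2 stroke→J1
b3 stroke→J1
b4 stroke→J1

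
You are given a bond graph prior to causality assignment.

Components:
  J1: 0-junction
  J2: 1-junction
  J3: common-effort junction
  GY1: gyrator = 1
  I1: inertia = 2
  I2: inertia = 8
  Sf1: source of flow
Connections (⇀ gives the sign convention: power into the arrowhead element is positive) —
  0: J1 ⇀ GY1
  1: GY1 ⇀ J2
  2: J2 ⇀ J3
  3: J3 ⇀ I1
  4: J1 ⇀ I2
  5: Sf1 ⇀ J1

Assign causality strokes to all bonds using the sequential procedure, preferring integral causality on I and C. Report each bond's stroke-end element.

β5 stroke at Sf1  (Sf1: flow source, stroke at near end)
β3 stroke at I1  (I1: I, integral causality)
β2 stroke at J3  (closing 0-jn rule on J3)
β1 stroke at J2  (1-jn J2 has f-setter on 2)
β0 stroke at J1  (GY1: gyrator matches bond 1)
β4 stroke at I2  (common-e at J1 fixed by 0)

#0 stroke→J1
#1 stroke→J2
#2 stroke→J3
#3 stroke→I1
#4 stroke→I2
#5 stroke→Sf1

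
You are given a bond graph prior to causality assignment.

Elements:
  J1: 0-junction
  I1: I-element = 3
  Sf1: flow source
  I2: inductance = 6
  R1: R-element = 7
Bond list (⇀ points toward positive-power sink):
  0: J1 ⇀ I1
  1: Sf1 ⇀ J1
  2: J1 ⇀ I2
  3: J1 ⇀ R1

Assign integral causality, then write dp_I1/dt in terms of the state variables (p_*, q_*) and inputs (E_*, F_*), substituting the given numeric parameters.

dp_I1/dt = 7*F_Sf1 - 7*p_I1/3 - 7*p_I2/6

bond 1 →Sf1  (Sf1: flow source, stroke at near end)
bond 0 →I1  (I1 integral (f out))
bond 2 →I2  (I2 integral (f out))
bond 3 →J1  (J1: last free bond brings effort in)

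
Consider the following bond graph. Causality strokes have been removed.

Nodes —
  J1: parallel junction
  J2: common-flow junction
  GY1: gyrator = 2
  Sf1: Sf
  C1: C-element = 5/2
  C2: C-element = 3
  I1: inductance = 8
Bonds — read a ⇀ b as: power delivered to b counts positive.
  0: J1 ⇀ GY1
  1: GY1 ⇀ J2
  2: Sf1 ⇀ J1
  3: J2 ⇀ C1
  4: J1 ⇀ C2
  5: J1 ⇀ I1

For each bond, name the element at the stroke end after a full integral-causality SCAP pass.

#0 stroke at GY1
#1 stroke at GY1
#2 stroke at Sf1
#3 stroke at J2
#4 stroke at J1
#5 stroke at I1

#2 stroke→Sf1  (Sf1 fixes flow; stroke at Sf1)
#3 stroke→J2  (C1: C, integral causality)
#1 stroke→GY1  (only one flow-in slot at J2)
#0 stroke→GY1  (GY GY1: same side as bond 1)
#4 stroke→J1  (C2: C, integral causality)
#5 stroke→I1  (common-e at J1 fixed by 4)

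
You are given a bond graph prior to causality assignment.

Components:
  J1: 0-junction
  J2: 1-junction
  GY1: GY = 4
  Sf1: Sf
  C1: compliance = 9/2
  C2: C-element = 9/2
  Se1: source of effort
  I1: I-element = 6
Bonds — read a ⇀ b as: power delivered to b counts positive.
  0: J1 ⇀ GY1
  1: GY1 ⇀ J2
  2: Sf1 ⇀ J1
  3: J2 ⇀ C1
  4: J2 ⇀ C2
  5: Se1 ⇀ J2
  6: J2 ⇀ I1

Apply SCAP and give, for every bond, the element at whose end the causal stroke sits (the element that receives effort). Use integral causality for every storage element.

β2 stroke→Sf1  (source Sf1 imposes f)
β5 stroke→J2  (Se1: effort source, stroke at far end)
β0 stroke→J1  (J1: last free bond brings effort in)
β1 stroke→J2  (GY1: gyrator matches bond 0)
β3 stroke→J2  (C1 integral (e out))
β4 stroke→J2  (C2 outputs effort q/C2)
β6 stroke→I1  (closing 1-jn rule on J2)

bond 0 stroke→J1
bond 1 stroke→J2
bond 2 stroke→Sf1
bond 3 stroke→J2
bond 4 stroke→J2
bond 5 stroke→J2
bond 6 stroke→I1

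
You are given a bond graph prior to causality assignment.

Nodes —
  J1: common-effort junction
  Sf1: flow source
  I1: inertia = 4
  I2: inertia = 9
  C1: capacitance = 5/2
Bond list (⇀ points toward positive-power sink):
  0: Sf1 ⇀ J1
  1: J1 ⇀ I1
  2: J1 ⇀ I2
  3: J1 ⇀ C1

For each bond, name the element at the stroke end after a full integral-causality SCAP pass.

#0 stroke→Sf1
#1 stroke→I1
#2 stroke→I2
#3 stroke→J1

b0 →Sf1  (source Sf1 imposes f)
b1 →I1  (I1: I, integral causality)
b2 →I2  (I2 integral (f out))
b3 →J1  (closing 0-jn rule on J1)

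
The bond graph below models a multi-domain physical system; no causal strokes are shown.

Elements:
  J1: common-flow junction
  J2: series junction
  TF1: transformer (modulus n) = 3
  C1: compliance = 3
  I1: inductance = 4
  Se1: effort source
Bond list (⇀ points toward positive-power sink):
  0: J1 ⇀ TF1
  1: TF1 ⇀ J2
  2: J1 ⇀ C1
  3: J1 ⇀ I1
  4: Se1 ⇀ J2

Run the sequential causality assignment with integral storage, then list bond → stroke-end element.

β0 |J1
β1 |TF1
β2 |J1
β3 |I1
β4 |J2

bond 4 |J2  (Se1 (Se) sets effort on bond)
bond 1 |TF1  (J2 needs exactly one f-in)
bond 0 |J1  (TF1: transformer flips bond 1)
bond 2 |J1  (prefer integral on C1)
bond 3 |I1  (closing 1-jn rule on J1)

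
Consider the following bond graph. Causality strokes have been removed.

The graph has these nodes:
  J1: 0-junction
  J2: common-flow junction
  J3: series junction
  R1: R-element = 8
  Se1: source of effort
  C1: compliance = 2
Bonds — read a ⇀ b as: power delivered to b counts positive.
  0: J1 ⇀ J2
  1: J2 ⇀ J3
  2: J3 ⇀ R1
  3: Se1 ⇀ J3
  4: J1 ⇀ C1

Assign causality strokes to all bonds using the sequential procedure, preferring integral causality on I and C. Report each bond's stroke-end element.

β3 stroke→J3  (Se1 (Se) sets effort on bond)
β4 stroke→J1  (C1 outputs effort q/C1)
β0 stroke→J2  (common-e at J1 fixed by 4)
β1 stroke→J3  (closing 1-jn rule on J2)
β2 stroke→R1  (only one flow-in slot at J3)

β0 →J2
β1 →J3
β2 →R1
β3 →J3
β4 →J1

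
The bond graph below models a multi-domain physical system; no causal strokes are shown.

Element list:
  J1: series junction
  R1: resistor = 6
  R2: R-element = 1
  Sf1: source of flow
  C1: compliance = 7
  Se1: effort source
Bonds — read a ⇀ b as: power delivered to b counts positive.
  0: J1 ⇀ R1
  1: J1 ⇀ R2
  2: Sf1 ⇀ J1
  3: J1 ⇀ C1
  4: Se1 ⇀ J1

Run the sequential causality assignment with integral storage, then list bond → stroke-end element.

β2 stroke at Sf1  (Sf1 (Sf) sets flow on bond)
β4 stroke at J1  (Se1: effort source, stroke at far end)
β0 stroke at J1  (J1: bond 2 brought flow, rest push out)
β1 stroke at J1  (common-f at J1 fixed by 2)
β3 stroke at J1  (J1: bond 2 brought flow, rest push out)

β0 →J1
β1 →J1
β2 →Sf1
β3 →J1
β4 →J1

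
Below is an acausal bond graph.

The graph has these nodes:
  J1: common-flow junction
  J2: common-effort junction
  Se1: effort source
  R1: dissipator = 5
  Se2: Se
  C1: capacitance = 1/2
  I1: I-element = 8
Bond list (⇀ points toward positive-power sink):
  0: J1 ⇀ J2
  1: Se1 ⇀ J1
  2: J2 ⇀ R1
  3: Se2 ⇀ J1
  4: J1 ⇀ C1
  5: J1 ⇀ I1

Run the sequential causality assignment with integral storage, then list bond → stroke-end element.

b1 →J1  (Se1 fixes effort; stroke away)
b3 →J1  (Se2 (Se) sets effort on bond)
b4 →J1  (C1 integral (e out))
b5 →I1  (I1 integral (f out))
b0 →J1  (1-jn J1 has f-setter on 5)
b2 →J2  (J2 needs exactly one e-in)

bond 0 stroke→J1
bond 1 stroke→J1
bond 2 stroke→J2
bond 3 stroke→J1
bond 4 stroke→J1
bond 5 stroke→I1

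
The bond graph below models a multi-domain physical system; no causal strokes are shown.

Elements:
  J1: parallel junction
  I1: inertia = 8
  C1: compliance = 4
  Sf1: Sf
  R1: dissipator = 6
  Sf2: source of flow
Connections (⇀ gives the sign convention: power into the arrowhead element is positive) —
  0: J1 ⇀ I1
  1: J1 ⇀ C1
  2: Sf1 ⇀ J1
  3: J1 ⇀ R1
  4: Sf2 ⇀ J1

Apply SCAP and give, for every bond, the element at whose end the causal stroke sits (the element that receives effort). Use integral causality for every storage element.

#2 stroke at Sf1  (Sf1 (Sf) sets flow on bond)
#4 stroke at Sf2  (Sf2 fixes flow; stroke at Sf2)
#0 stroke at I1  (I1 integral (f out))
#1 stroke at J1  (C1: C, integral causality)
#3 stroke at R1  (J1: bond 1 brought effort, rest push out)

#0 |I1
#1 |J1
#2 |Sf1
#3 |R1
#4 |Sf2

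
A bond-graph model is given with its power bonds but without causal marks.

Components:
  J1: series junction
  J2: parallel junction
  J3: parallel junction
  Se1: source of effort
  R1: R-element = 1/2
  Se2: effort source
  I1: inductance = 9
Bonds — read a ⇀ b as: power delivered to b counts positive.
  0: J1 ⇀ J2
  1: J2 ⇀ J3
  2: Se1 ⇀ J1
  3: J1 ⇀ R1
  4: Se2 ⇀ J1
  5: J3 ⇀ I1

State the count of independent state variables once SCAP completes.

1  (I1 all integral)

#2 |J1  (Se1 fixes effort; stroke away)
#4 |J1  (Se2 (Se) sets effort on bond)
#5 |I1  (prefer integral on I1)
#1 |J3  (J3 needs exactly one e-in)
#0 |J2  (only one effort-in slot at J2)
#3 |J1  (common-f at J1 fixed by 0)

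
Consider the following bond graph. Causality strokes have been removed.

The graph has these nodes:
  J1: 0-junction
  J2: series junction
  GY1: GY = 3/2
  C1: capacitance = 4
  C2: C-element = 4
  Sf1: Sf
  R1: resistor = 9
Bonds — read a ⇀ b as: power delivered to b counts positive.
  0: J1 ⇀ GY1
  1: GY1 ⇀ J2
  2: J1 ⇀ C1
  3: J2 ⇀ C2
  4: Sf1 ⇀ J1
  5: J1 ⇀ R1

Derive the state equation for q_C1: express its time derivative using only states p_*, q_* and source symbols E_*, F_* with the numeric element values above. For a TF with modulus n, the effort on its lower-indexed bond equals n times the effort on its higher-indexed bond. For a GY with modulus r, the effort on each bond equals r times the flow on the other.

dq_C1/dt = F_Sf1 - q_C1/36 - q_C2/6

#4 →Sf1  (source Sf1 imposes f)
#2 →J1  (C1 outputs effort q/C1)
#0 →GY1  (J1: bond 2 brought effort, rest push out)
#5 →R1  (J1 effort already set via bond 2)
#1 →GY1  (GY1: gyrator matches bond 0)
#3 →J2  (common-f at J2 fixed by 1)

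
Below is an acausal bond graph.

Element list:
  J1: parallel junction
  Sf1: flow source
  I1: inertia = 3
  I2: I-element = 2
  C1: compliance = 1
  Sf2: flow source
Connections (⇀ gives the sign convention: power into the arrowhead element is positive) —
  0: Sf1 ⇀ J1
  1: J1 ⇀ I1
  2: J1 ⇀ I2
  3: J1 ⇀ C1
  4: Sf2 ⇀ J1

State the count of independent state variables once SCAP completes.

3  (C1, I1, I2 all integral)

bond 0 stroke at Sf1  (source Sf1 imposes f)
bond 4 stroke at Sf2  (source Sf2 imposes f)
bond 1 stroke at I1  (I1 integral (f out))
bond 2 stroke at I2  (I2 integral (f out))
bond 3 stroke at J1  (closing 0-jn rule on J1)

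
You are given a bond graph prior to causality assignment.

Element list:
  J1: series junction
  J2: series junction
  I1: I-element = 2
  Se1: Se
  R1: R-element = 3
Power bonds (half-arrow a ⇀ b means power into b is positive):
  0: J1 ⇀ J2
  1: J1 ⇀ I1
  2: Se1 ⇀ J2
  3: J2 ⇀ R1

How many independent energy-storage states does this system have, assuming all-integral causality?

1  (I1 all integral)

bond 2 stroke→J2  (Se1: effort source, stroke at far end)
bond 1 stroke→I1  (I1 outputs flow p/I1)
bond 0 stroke→J1  (common-f at J1 fixed by 1)
bond 3 stroke→J2  (J2: bond 0 brought flow, rest push out)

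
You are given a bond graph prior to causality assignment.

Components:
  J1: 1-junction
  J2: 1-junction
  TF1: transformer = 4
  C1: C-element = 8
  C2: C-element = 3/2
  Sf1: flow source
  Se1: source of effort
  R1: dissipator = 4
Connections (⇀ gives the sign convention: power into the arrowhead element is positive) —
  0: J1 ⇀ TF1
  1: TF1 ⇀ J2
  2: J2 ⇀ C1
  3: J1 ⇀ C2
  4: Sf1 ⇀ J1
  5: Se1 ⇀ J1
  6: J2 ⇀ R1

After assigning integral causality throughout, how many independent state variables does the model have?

bond 4 stroke at Sf1  (Sf1 fixes flow; stroke at Sf1)
bond 5 stroke at J1  (source Se1 imposes e)
bond 0 stroke at J1  (J1 flow already set via bond 4)
bond 3 stroke at J1  (common-f at J1 fixed by 4)
bond 1 stroke at TF1  (TF1: transformer flips bond 0)
bond 2 stroke at J2  (J2 flow already set via bond 1)
bond 6 stroke at J2  (J2 flow already set via bond 1)

2  (C1, C2 all integral)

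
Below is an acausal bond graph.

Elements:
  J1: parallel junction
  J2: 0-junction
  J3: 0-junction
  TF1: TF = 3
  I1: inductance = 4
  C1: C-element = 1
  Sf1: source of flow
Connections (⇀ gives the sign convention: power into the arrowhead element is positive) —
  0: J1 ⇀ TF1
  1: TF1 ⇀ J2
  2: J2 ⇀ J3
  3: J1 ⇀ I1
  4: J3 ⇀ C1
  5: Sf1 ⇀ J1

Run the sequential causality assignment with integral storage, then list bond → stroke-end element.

bond 5 →Sf1  (Sf1 fixes flow; stroke at Sf1)
bond 3 →I1  (I1: I, integral causality)
bond 0 →J1  (J1 needs exactly one e-in)
bond 1 →TF1  (TF TF1: opposite of bond 0)
bond 2 →J2  (J2 needs exactly one e-in)
bond 4 →J3  (only one effort-in slot at J3)

β0 |J1
β1 |TF1
β2 |J2
β3 |I1
β4 |J3
β5 |Sf1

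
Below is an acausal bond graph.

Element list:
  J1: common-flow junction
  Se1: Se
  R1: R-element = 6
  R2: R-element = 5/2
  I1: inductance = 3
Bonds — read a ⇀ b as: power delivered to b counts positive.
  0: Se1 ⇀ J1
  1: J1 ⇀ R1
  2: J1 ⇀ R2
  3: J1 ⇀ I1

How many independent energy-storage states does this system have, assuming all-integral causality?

1  (I1 all integral)

β0 →J1  (Se1 (Se) sets effort on bond)
β3 →I1  (prefer integral on I1)
β1 →J1  (1-jn J1 has f-setter on 3)
β2 →J1  (1-jn J1 has f-setter on 3)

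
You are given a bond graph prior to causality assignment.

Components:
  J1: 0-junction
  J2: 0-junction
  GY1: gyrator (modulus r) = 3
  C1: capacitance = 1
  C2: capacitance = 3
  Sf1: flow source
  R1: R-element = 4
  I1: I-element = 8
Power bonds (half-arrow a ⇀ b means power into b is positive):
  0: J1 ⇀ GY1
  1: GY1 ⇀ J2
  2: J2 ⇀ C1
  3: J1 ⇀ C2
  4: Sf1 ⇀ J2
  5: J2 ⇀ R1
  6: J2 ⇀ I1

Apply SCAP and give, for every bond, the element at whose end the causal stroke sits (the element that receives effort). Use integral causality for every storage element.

bond 0 →GY1
bond 1 →GY1
bond 2 →J2
bond 3 →J1
bond 4 →Sf1
bond 5 →R1
bond 6 →I1

bond 4 stroke→Sf1  (Sf1 fixes flow; stroke at Sf1)
bond 2 stroke→J2  (C1: C, integral causality)
bond 1 stroke→GY1  (common-e at J2 fixed by 2)
bond 5 stroke→R1  (common-e at J2 fixed by 2)
bond 6 stroke→I1  (common-e at J2 fixed by 2)
bond 0 stroke→GY1  (GY1 both-in/both-out from 1)
bond 3 stroke→J1  (closing 0-jn rule on J1)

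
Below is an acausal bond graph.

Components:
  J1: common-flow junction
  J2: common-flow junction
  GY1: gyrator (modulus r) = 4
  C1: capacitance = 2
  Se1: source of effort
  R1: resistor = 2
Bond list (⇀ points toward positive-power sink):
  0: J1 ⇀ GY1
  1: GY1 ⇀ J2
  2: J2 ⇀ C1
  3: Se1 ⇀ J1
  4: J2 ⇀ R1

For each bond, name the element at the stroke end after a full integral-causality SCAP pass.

#0 |GY1
#1 |GY1
#2 |J2
#3 |J1
#4 |J2

#3 stroke at J1  (Se1: effort source, stroke at far end)
#0 stroke at GY1  (J1 needs exactly one f-in)
#1 stroke at GY1  (GY1 both-in/both-out from 0)
#2 stroke at J2  (J2 flow already set via bond 1)
#4 stroke at J2  (J2: bond 1 brought flow, rest push out)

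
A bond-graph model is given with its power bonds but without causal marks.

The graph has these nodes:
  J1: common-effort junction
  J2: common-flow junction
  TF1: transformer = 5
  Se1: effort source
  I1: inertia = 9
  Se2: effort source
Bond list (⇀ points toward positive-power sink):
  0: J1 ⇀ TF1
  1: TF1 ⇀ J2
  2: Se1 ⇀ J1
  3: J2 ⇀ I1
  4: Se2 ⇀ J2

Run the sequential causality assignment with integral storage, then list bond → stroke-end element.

β2 |J1  (Se1 fixes effort; stroke away)
β4 |J2  (Se2 (Se) sets effort on bond)
β0 |TF1  (J1: bond 2 brought effort, rest push out)
β1 |J2  (through TF1, causality passes straight; one stroke at TF1)
β3 |I1  (J2: last free bond brings flow in)

b0 →TF1
b1 →J2
b2 →J1
b3 →I1
b4 →J2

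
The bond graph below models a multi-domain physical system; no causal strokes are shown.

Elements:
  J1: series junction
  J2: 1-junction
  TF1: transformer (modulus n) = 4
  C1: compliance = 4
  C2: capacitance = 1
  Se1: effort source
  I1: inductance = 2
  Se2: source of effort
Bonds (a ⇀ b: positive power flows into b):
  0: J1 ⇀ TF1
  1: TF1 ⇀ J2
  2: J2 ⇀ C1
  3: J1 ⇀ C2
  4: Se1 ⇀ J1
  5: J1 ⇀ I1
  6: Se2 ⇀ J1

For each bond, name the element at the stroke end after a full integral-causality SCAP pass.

bond 0 stroke at J1
bond 1 stroke at TF1
bond 2 stroke at J2
bond 3 stroke at J1
bond 4 stroke at J1
bond 5 stroke at I1
bond 6 stroke at J1

bond 4 stroke at J1  (Se1: effort source, stroke at far end)
bond 6 stroke at J1  (Se2 (Se) sets effort on bond)
bond 2 stroke at J2  (C1 integral (e out))
bond 1 stroke at TF1  (J2: last free bond brings flow in)
bond 0 stroke at J1  (through TF1, causality passes straight; one stroke at TF1)
bond 3 stroke at J1  (C2 outputs effort q/C2)
bond 5 stroke at I1  (J1: last free bond brings flow in)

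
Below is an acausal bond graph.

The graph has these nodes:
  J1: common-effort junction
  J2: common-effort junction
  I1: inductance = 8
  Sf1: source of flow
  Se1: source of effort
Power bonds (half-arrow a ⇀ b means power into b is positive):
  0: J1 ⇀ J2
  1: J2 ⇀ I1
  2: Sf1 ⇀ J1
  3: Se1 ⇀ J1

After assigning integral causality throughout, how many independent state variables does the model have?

1  (I1 all integral)

#2 →Sf1  (Sf1 (Sf) sets flow on bond)
#3 →J1  (source Se1 imposes e)
#0 →J2  (0-jn J1 has e-setter on 3)
#1 →I1  (J2 effort already set via bond 0)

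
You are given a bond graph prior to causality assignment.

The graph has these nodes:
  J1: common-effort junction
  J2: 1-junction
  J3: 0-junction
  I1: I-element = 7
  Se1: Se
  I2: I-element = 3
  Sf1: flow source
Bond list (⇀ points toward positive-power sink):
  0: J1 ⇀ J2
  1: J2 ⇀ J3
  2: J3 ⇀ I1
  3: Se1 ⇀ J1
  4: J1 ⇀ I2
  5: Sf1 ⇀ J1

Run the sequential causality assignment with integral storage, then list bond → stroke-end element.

bond 0 stroke at J2
bond 1 stroke at J3
bond 2 stroke at I1
bond 3 stroke at J1
bond 4 stroke at I2
bond 5 stroke at Sf1

b3 stroke→J1  (Se1 (Se) sets effort on bond)
b5 stroke→Sf1  (Sf1 (Sf) sets flow on bond)
b0 stroke→J2  (J1 effort already set via bond 3)
b4 stroke→I2  (common-e at J1 fixed by 3)
b1 stroke→J3  (only one flow-in slot at J2)
b2 stroke→I1  (common-e at J3 fixed by 1)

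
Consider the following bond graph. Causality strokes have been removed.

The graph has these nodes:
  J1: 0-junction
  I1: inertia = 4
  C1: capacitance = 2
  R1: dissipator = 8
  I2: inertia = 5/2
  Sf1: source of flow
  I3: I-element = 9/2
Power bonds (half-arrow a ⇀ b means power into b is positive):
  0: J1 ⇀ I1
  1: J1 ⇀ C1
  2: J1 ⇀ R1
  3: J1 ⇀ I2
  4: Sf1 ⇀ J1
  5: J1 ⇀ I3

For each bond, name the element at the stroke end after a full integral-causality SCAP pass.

b0 stroke→I1
b1 stroke→J1
b2 stroke→R1
b3 stroke→I2
b4 stroke→Sf1
b5 stroke→I3

bond 4 stroke→Sf1  (Sf1 fixes flow; stroke at Sf1)
bond 0 stroke→I1  (I1 outputs flow p/I1)
bond 1 stroke→J1  (C1 integral (e out))
bond 2 stroke→R1  (common-e at J1 fixed by 1)
bond 3 stroke→I2  (J1: bond 1 brought effort, rest push out)
bond 5 stroke→I3  (J1 effort already set via bond 1)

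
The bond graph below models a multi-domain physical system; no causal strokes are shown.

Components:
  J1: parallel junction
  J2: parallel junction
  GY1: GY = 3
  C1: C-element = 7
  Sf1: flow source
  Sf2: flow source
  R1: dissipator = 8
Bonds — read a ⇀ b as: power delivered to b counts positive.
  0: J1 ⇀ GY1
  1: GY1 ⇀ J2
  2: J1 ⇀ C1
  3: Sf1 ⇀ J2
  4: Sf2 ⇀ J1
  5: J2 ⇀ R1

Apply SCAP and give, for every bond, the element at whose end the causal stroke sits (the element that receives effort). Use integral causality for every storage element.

b0 |GY1
b1 |GY1
b2 |J1
b3 |Sf1
b4 |Sf2
b5 |J2

b3 stroke→Sf1  (Sf1 fixes flow; stroke at Sf1)
b4 stroke→Sf2  (source Sf2 imposes f)
b2 stroke→J1  (C1: C, integral causality)
b0 stroke→GY1  (common-e at J1 fixed by 2)
b1 stroke→GY1  (through GY1, causality inverts; strokes same side of GY1)
b5 stroke→J2  (J2 needs exactly one e-in)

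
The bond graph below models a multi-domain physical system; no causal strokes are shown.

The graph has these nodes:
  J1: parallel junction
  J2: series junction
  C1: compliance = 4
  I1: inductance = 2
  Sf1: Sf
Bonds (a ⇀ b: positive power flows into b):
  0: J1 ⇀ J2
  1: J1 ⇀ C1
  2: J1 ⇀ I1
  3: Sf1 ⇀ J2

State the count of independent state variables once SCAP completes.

2  (C1, I1 all integral)

b3 →Sf1  (source Sf1 imposes f)
b0 →J2  (J2 flow already set via bond 3)
b1 →J1  (C1: C, integral causality)
b2 →I1  (J1: bond 1 brought effort, rest push out)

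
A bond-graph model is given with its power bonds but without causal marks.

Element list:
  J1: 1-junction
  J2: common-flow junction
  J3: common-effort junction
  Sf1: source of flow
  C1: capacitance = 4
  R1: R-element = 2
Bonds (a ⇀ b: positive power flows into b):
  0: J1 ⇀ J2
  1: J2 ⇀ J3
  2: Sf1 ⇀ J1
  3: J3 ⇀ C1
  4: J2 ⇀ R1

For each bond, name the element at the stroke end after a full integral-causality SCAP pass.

β2 →Sf1  (Sf1: flow source, stroke at near end)
β0 →J1  (J1 flow already set via bond 2)
β1 →J2  (J2 flow already set via bond 0)
β4 →J2  (J2: bond 0 brought flow, rest push out)
β3 →J3  (closing 0-jn rule on J3)

bond 0 stroke at J1
bond 1 stroke at J2
bond 2 stroke at Sf1
bond 3 stroke at J3
bond 4 stroke at J2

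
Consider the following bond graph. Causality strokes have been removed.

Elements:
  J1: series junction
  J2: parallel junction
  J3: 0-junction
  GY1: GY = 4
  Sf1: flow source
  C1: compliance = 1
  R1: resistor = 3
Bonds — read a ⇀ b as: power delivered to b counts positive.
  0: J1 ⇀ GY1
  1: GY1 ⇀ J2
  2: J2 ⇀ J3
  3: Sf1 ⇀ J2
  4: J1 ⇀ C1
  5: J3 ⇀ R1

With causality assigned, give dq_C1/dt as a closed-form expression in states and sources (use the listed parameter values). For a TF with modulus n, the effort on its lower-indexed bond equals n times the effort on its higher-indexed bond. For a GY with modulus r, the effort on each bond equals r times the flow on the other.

b3 |Sf1  (source Sf1 imposes f)
b4 |J1  (prefer integral on C1)
b0 |GY1  (only one flow-in slot at J1)
b1 |GY1  (GY1: gyrator matches bond 0)
b2 |J2  (only one effort-in slot at J2)
b5 |J3  (J3 needs exactly one e-in)

dq_C1/dt = 3*F_Sf1/4 - 3*q_C1/16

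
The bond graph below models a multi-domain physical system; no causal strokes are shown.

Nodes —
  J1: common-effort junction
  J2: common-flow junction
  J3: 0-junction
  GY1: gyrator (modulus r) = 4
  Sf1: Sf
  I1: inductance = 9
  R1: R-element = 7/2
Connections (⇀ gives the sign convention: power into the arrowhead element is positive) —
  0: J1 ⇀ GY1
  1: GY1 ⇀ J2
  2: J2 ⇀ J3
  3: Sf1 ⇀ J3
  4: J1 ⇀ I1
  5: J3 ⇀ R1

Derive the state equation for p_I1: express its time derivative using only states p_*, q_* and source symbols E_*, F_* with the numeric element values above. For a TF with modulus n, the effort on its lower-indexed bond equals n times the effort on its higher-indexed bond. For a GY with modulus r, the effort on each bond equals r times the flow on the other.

dp_I1/dt = -4*F_Sf1 - 32*p_I1/63

b3 →Sf1  (source Sf1 imposes f)
b4 →I1  (I1: I, integral causality)
b0 →J1  (J1: last free bond brings effort in)
b1 →J2  (GY1 both-in/both-out from 0)
b2 →J3  (J2: last free bond brings flow in)
b5 →R1  (J3: bond 2 brought effort, rest push out)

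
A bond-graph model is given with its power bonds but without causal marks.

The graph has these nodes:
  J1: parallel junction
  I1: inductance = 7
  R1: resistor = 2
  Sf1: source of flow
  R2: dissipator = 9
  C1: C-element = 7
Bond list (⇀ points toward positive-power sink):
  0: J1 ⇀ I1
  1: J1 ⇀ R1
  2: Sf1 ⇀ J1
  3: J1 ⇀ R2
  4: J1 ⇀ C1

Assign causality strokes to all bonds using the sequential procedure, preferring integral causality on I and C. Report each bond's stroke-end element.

b2 |Sf1  (Sf1 (Sf) sets flow on bond)
b0 |I1  (I1 outputs flow p/I1)
b4 |J1  (C1 outputs effort q/C1)
b1 |R1  (common-e at J1 fixed by 4)
b3 |R2  (0-jn J1 has e-setter on 4)

#0 stroke at I1
#1 stroke at R1
#2 stroke at Sf1
#3 stroke at R2
#4 stroke at J1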